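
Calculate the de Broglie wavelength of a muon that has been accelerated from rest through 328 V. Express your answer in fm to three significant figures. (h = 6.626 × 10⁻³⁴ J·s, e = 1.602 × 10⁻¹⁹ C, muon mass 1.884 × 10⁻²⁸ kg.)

KE = eV = 1.602 × 10⁻¹⁹ × 328.0 = 5.255 × 10⁻¹⁷ J.
p = √(2mKE) = √(2 × 1.884 × 10⁻²⁸ × 5.255 × 10⁻¹⁷) = 1.407 × 10⁻²² kg·m/s.
λ = h/p = 6.626 × 10⁻³⁴ / 1.407 × 10⁻²² = 4.71 × 10⁻¹² m = 4710 fm.

λ = 4710 fm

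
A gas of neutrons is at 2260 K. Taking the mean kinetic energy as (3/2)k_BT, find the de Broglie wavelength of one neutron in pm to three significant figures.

KE = (3/2)k_BT = 1.5 × 1.381 × 10⁻²³ × 2260 = 4.682 × 10⁻²⁰ J.
p = √(2mKE) = √(2 × 1.675 × 10⁻²⁷ × 4.682 × 10⁻²⁰) = 1.252 × 10⁻²³ kg·m/s.
λ = h/p = 5.29 × 10⁻¹¹ m = 52.9 pm.

λ = 52.9 pm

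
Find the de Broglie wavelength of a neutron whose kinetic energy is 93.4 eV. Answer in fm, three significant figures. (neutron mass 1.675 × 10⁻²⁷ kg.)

KE = 93.4 eV = 1.496 × 10⁻¹⁷ J.
p = √(2mKE) = √(2 × 1.675 × 10⁻²⁷ × 1.496 × 10⁻¹⁷) = 2.239 × 10⁻²² kg·m/s.
λ = h/p = 6.626 × 10⁻³⁴ / 2.239 × 10⁻²² = 2.96 × 10⁻¹² m = 2960 fm.

λ = 2960 fm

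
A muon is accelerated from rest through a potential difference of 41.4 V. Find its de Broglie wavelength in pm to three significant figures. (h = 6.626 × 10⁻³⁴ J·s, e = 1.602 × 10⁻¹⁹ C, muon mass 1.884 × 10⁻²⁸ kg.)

KE = eV = 1.602 × 10⁻¹⁹ × 41.40 = 6.632 × 10⁻¹⁸ J.
p = √(2mKE) = √(2 × 1.884 × 10⁻²⁸ × 6.632 × 10⁻¹⁸) = 4.999 × 10⁻²³ kg·m/s.
λ = h/p = 6.626 × 10⁻³⁴ / 4.999 × 10⁻²³ = 1.33 × 10⁻¹¹ m = 13.3 pm.

λ = 13.3 pm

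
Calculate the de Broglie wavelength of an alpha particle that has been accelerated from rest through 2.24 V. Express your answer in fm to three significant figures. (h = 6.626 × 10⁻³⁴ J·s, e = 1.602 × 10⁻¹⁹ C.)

λ = 6780 fm

KE = 2eV = 2 × 1.602 × 10⁻¹⁹ × 2.240 = 7.177 × 10⁻¹⁹ J.
p = √(2mKE) = √(2 × 6.645 × 10⁻²⁷ × 7.177 × 10⁻¹⁹) = 9.766 × 10⁻²³ kg·m/s.
λ = h/p = 6.626 × 10⁻³⁴ / 9.766 × 10⁻²³ = 6.78 × 10⁻¹² m = 6780 fm.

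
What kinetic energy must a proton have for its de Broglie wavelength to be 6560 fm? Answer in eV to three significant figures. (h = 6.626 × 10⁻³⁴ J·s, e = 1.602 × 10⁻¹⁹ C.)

KE = 19.0 eV

p = h/λ = 6.626 × 10⁻³⁴ / 6.560 × 10⁻¹² = 1.010 × 10⁻²² kg·m/s.
KE = p²/(2m) = (1.010 × 10⁻²²)² / (2 × 1.673 × 10⁻²⁷) = 3.049 × 10⁻¹⁸ J = 19.0 eV.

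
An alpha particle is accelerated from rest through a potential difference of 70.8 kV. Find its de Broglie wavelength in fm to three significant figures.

KE = 2eV = 2 × 1.602 × 10⁻¹⁹ × 7.080 × 10⁴ = 2.268 × 10⁻¹⁴ J.
p = √(2mKE) = √(2 × 6.645 × 10⁻²⁷ × 2.268 × 10⁻¹⁴) = 1.736 × 10⁻²⁰ kg·m/s.
λ = h/p = 6.626 × 10⁻³⁴ / 1.736 × 10⁻²⁰ = 3.82 × 10⁻¹⁴ m = 38.2 fm.

λ = 38.2 fm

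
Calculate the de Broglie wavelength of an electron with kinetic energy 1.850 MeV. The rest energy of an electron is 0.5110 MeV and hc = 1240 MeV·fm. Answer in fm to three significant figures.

λ = 538 fm

Total energy E = KE + m₀c² = 1.850 + 0.5110 = 2.3610 MeV.
(pc)² = E² − (m₀c²)² = (2.3610)² − (0.5110)² = 5.313 MeV², so pc = 2.305 MeV.
λ = hc/(pc) = 1240 MeV·fm / 2.305 MeV = 538 fm.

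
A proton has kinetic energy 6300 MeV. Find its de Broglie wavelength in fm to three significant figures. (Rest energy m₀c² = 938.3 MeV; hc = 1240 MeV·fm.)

Total energy E = KE + m₀c² = 6300 + 938.3 = 7238.3 MeV.
(pc)² = E² − (m₀c²)² = (7238.3)² − (938.3)² = 5.151 × 10⁷ MeV², so pc = 7177 MeV.
λ = hc/(pc) = 1240 MeV·fm / 7177 MeV = 0.173 fm.

λ = 0.173 fm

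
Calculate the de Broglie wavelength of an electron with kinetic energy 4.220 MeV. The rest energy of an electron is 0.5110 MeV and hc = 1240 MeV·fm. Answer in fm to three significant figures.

λ = 264 fm

Total energy E = KE + m₀c² = 4.220 + 0.5110 = 4.7310 MeV.
(pc)² = E² − (m₀c²)² = (4.7310)² − (0.5110)² = 22.12 MeV², so pc = 4.703 MeV.
λ = hc/(pc) = 1240 MeV·fm / 4.703 MeV = 264 fm.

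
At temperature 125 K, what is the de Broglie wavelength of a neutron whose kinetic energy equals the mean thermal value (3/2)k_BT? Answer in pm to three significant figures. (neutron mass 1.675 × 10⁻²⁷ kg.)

λ = 225 pm

KE = (3/2)k_BT = 1.5 × 1.381 × 10⁻²³ × 125 = 2.589 × 10⁻²¹ J.
p = √(2mKE) = √(2 × 1.675 × 10⁻²⁷ × 2.589 × 10⁻²¹) = 2.945 × 10⁻²⁴ kg·m/s.
λ = h/p = 2.25 × 10⁻¹⁰ m = 225 pm.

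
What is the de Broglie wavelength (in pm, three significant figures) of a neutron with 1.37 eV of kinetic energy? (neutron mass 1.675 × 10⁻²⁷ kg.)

λ = 24.4 pm

KE = 1.37 eV = 2.195 × 10⁻¹⁹ J.
p = √(2mKE) = √(2 × 1.675 × 10⁻²⁷ × 2.195 × 10⁻¹⁹) = 2.712 × 10⁻²³ kg·m/s.
λ = h/p = 6.626 × 10⁻³⁴ / 2.712 × 10⁻²³ = 2.44 × 10⁻¹¹ m = 24.4 pm.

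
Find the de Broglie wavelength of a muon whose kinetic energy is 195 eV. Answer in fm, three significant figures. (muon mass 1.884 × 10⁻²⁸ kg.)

KE = 195 eV = 3.124 × 10⁻¹⁷ J.
p = √(2mKE) = √(2 × 1.884 × 10⁻²⁸ × 3.124 × 10⁻¹⁷) = 1.085 × 10⁻²² kg·m/s.
λ = h/p = 6.626 × 10⁻³⁴ / 1.085 × 10⁻²² = 6.11 × 10⁻¹² m = 6110 fm.

λ = 6110 fm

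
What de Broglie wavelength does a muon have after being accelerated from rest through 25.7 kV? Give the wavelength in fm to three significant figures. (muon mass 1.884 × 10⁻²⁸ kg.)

λ = 532 fm

KE = eV = 1.602 × 10⁻¹⁹ × 2.570 × 10⁴ = 4.117 × 10⁻¹⁵ J.
p = √(2mKE) = √(2 × 1.884 × 10⁻²⁸ × 4.117 × 10⁻¹⁵) = 1.246 × 10⁻²¹ kg·m/s.
λ = h/p = 6.626 × 10⁻³⁴ / 1.246 × 10⁻²¹ = 5.32 × 10⁻¹³ m = 532 fm.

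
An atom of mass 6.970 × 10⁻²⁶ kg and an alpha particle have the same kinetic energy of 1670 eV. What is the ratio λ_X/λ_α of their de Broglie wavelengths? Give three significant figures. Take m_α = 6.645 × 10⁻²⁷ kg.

λ_X/λ_α = 0.309

At fixed KE, p = √(2mKE) so λ = h/p ∝ 1/√m.
λ_X/λ_α = √(m_α/m_X) = √(6.645 × 10⁻²⁷/6.970 × 10⁻²⁶) = √(0.09534) = 0.309.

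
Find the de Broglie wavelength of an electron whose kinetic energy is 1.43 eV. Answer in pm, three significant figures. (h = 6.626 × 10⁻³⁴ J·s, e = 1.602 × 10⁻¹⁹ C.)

KE = 1.43 eV = 2.291 × 10⁻¹⁹ J.
p = √(2mKE) = √(2 × 9.109 × 10⁻³¹ × 2.291 × 10⁻¹⁹) = 6.460 × 10⁻²⁵ kg·m/s.
λ = h/p = 6.626 × 10⁻³⁴ / 6.460 × 10⁻²⁵ = 1.03 × 10⁻⁹ m = 1030 pm.

λ = 1030 pm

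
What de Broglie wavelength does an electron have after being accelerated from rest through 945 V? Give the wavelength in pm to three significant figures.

KE = eV = 1.602 × 10⁻¹⁹ × 945.0 = 1.514 × 10⁻¹⁶ J.
p = √(2mKE) = √(2 × 9.109 × 10⁻³¹ × 1.514 × 10⁻¹⁶) = 1.661 × 10⁻²³ kg·m/s.
λ = h/p = 6.626 × 10⁻³⁴ / 1.661 × 10⁻²³ = 3.99 × 10⁻¹¹ m = 39.9 pm.

λ = 39.9 pm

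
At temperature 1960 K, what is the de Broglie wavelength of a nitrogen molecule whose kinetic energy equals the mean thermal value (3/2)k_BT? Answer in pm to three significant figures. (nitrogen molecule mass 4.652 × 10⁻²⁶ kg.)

KE = (3/2)k_BT = 1.5 × 1.381 × 10⁻²³ × 1960 = 4.060 × 10⁻²⁰ J.
p = √(2mKE) = √(2 × 4.652 × 10⁻²⁶ × 4.060 × 10⁻²⁰) = 6.146 × 10⁻²³ kg·m/s.
λ = h/p = 1.08 × 10⁻¹¹ m = 10.8 pm.

λ = 10.8 pm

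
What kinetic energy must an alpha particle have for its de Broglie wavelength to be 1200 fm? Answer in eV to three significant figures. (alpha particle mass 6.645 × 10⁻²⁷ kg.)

KE = 143 eV

p = h/λ = 6.626 × 10⁻³⁴ / 1.200 × 10⁻¹² = 5.522 × 10⁻²² kg·m/s.
KE = p²/(2m) = (5.522 × 10⁻²²)² / (2 × 6.645 × 10⁻²⁷) = 2.294 × 10⁻¹⁷ J = 143 eV.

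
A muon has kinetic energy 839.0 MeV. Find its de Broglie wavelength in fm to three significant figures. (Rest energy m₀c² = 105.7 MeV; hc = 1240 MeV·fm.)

Total energy E = KE + m₀c² = 839.0 + 105.7 = 944.7 MeV.
(pc)² = E² − (m₀c²)² = (944.7)² − (105.7)² = 8.813 × 10⁵ MeV², so pc = 938.8 MeV.
λ = hc/(pc) = 1240 MeV·fm / 938.8 MeV = 1.32 fm.

λ = 1.32 fm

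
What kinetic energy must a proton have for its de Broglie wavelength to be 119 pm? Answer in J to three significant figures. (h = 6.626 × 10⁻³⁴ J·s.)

KE = 9.27 × 10⁻²¹ J

p = h/λ = 6.626 × 10⁻³⁴ / 1.190 × 10⁻¹⁰ = 5.568 × 10⁻²⁴ kg·m/s.
KE = p²/(2m) = (5.568 × 10⁻²⁴)² / (2 × 1.673 × 10⁻²⁷) = 9.266 × 10⁻²¹ J = 9.27 × 10⁻²¹ J.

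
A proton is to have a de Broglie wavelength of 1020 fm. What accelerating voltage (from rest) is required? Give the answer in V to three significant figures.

p = h/λ = 6.626 × 10⁻³⁴ / 1.020 × 10⁻¹² = 6.496 × 10⁻²² kg·m/s.
KE = p²/(2m) = 1.261 × 10⁻¹⁶ J.
V = KE/e = 1.261 × 10⁻¹⁶ / (1.602 × 10⁻¹⁹) = 787 V.

V = 787 V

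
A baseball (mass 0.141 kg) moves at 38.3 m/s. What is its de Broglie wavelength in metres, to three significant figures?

λ = 1.23 × 10⁻³⁴ m

p = mv = 0.141 × 38.3 = 5.400 kg·m/s.
λ = h/p = 6.626 × 10⁻³⁴ / 5.400 = 1.23 × 10⁻³⁴ m.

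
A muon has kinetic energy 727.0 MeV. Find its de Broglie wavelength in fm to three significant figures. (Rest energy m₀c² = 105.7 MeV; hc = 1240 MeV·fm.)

λ = 1.50 fm

Total energy E = KE + m₀c² = 727.0 + 105.7 = 832.7 MeV.
(pc)² = E² − (m₀c²)² = (832.7)² − (105.7)² = 6.822 × 10⁵ MeV², so pc = 826.0 MeV.
λ = hc/(pc) = 1240 MeV·fm / 826.0 MeV = 1.50 fm.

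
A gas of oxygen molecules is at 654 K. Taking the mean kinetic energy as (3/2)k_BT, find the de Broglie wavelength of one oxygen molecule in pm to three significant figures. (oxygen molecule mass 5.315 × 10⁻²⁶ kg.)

KE = (3/2)k_BT = 1.5 × 1.381 × 10⁻²³ × 654 = 1.355 × 10⁻²⁰ J.
p = √(2mKE) = √(2 × 5.315 × 10⁻²⁶ × 1.355 × 10⁻²⁰) = 3.795 × 10⁻²³ kg·m/s.
λ = h/p = 1.75 × 10⁻¹¹ m = 17.5 pm.

λ = 17.5 pm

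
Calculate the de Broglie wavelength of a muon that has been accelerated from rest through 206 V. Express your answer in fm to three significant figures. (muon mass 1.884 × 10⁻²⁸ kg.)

λ = 5940 fm

KE = eV = 1.602 × 10⁻¹⁹ × 206.0 = 3.300 × 10⁻¹⁷ J.
p = √(2mKE) = √(2 × 1.884 × 10⁻²⁸ × 3.300 × 10⁻¹⁷) = 1.115 × 10⁻²² kg·m/s.
λ = h/p = 6.626 × 10⁻³⁴ / 1.115 × 10⁻²² = 5.94 × 10⁻¹² m = 5940 fm.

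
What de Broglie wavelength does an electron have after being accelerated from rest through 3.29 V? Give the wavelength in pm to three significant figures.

KE = eV = 1.602 × 10⁻¹⁹ × 3.290 = 5.271 × 10⁻¹⁹ J.
p = √(2mKE) = √(2 × 9.109 × 10⁻³¹ × 5.271 × 10⁻¹⁹) = 9.799 × 10⁻²⁵ kg·m/s.
λ = h/p = 6.626 × 10⁻³⁴ / 9.799 × 10⁻²⁵ = 6.76 × 10⁻¹⁰ m = 676 pm.

λ = 676 pm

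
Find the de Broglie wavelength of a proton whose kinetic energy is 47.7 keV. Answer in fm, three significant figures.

λ = 131 fm

KE = 47.7 keV = 7.642 × 10⁻¹⁵ J.
p = √(2mKE) = √(2 × 1.673 × 10⁻²⁷ × 7.642 × 10⁻¹⁵) = 5.057 × 10⁻²¹ kg·m/s.
λ = h/p = 6.626 × 10⁻³⁴ / 5.057 × 10⁻²¹ = 1.31 × 10⁻¹³ m = 131 fm.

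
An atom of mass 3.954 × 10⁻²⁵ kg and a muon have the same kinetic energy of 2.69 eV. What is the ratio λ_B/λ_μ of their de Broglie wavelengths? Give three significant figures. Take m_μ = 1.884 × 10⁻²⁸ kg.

λ_B/λ_μ = 0.0218

At fixed KE, p = √(2mKE) so λ = h/p ∝ 1/√m.
λ_B/λ_μ = √(m_μ/m_B) = √(1.884 × 10⁻²⁸/3.954 × 10⁻²⁵) = √(4.765 × 10⁻⁴) = 0.0218.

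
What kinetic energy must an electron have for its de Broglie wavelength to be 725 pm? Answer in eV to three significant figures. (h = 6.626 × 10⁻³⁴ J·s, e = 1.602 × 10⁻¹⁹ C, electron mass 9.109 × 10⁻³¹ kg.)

KE = 2.86 eV

p = h/λ = 6.626 × 10⁻³⁴ / 7.250 × 10⁻¹⁰ = 9.139 × 10⁻²⁵ kg·m/s.
KE = p²/(2m) = (9.139 × 10⁻²⁵)² / (2 × 9.109 × 10⁻³¹) = 4.585 × 10⁻¹⁹ J = 2.86 eV.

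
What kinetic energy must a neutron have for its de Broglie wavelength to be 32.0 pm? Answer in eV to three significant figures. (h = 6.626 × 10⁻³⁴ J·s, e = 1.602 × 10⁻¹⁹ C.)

p = h/λ = 6.626 × 10⁻³⁴ / 3.200 × 10⁻¹¹ = 2.071 × 10⁻²³ kg·m/s.
KE = p²/(2m) = (2.071 × 10⁻²³)² / (2 × 1.675 × 10⁻²⁷) = 1.280 × 10⁻¹⁹ J = 0.799 eV.

KE = 0.799 eV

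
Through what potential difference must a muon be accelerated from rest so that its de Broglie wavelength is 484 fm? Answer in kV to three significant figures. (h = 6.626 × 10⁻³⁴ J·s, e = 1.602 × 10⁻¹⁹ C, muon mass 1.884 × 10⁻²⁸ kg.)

p = h/λ = 6.626 × 10⁻³⁴ / 4.840 × 10⁻¹³ = 1.369 × 10⁻²¹ kg·m/s.
KE = p²/(2m) = 4.974 × 10⁻¹⁵ J.
V = KE/e = 4.974 × 10⁻¹⁵ / (1.602 × 10⁻¹⁹) = 31.0 kV.

V = 31.0 kV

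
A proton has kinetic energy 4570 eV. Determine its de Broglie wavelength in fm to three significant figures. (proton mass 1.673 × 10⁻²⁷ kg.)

KE = 4570 eV = 7.321 × 10⁻¹⁶ J.
p = √(2mKE) = √(2 × 1.673 × 10⁻²⁷ × 7.321 × 10⁻¹⁶) = 1.565 × 10⁻²¹ kg·m/s.
λ = h/p = 6.626 × 10⁻³⁴ / 1.565 × 10⁻²¹ = 4.23 × 10⁻¹³ m = 423 fm.

λ = 423 fm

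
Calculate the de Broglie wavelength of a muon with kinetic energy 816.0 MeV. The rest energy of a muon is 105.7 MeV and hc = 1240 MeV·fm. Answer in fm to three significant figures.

Total energy E = KE + m₀c² = 816.0 + 105.7 = 921.7 MeV.
(pc)² = E² − (m₀c²)² = (921.7)² − (105.7)² = 8.384 × 10⁵ MeV², so pc = 915.6 MeV.
λ = hc/(pc) = 1240 MeV·fm / 915.6 MeV = 1.35 fm.

λ = 1.35 fm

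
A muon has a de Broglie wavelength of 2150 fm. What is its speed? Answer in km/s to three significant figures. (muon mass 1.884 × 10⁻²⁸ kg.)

p = h/λ = 6.626 × 10⁻³⁴ / 2.150 × 10⁻¹² = 3.082 × 10⁻²² kg·m/s.
v = p/m = 3.082 × 10⁻²² / 1.884 × 10⁻²⁸ = 1.64 × 10⁶ m/s = 1640 km/s.

v = 1640 km/s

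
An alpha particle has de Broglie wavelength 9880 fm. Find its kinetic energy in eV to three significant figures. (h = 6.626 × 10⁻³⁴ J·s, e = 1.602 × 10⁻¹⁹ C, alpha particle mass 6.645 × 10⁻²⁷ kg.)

p = h/λ = 6.626 × 10⁻³⁴ / 9.880 × 10⁻¹² = 6.706 × 10⁻²³ kg·m/s.
KE = p²/(2m) = (6.706 × 10⁻²³)² / (2 × 6.645 × 10⁻²⁷) = 3.384 × 10⁻¹⁹ J = 2.11 eV.

KE = 2.11 eV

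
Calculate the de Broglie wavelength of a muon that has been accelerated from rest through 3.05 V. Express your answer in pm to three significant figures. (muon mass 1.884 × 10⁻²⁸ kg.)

λ = 48.8 pm

KE = eV = 1.602 × 10⁻¹⁹ × 3.050 = 4.886 × 10⁻¹⁹ J.
p = √(2mKE) = √(2 × 1.884 × 10⁻²⁸ × 4.886 × 10⁻¹⁹) = 1.357 × 10⁻²³ kg·m/s.
λ = h/p = 6.626 × 10⁻³⁴ / 1.357 × 10⁻²³ = 4.88 × 10⁻¹¹ m = 48.8 pm.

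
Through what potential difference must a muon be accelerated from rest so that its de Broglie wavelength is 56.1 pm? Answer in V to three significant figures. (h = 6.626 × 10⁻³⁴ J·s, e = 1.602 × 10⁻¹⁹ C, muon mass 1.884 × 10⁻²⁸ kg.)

p = h/λ = 6.626 × 10⁻³⁴ / 5.610 × 10⁻¹¹ = 1.181 × 10⁻²³ kg·m/s.
KE = p²/(2m) = 3.702 × 10⁻¹⁹ J.
V = KE/e = 3.702 × 10⁻¹⁹ / (1.602 × 10⁻¹⁹) = 2.31 V.

V = 2.31 V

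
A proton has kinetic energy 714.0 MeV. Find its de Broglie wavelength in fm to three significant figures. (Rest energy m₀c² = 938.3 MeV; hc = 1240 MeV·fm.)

Total energy E = KE + m₀c² = 714.0 + 938.3 = 1652.3 MeV.
(pc)² = E² − (m₀c²)² = (1652.3)² − (938.3)² = 1.850 × 10⁶ MeV², so pc = 1360 MeV.
λ = hc/(pc) = 1240 MeV·fm / 1360 MeV = 0.912 fm.

λ = 0.912 fm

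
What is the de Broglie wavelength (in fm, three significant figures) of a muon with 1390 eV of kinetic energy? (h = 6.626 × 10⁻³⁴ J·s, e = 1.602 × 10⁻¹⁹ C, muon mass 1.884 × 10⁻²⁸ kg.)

λ = 2290 fm

KE = 1390 eV = 2.227 × 10⁻¹⁶ J.
p = √(2mKE) = √(2 × 1.884 × 10⁻²⁸ × 2.227 × 10⁻¹⁶) = 2.897 × 10⁻²² kg·m/s.
λ = h/p = 6.626 × 10⁻³⁴ / 2.897 × 10⁻²² = 2.29 × 10⁻¹² m = 2290 fm.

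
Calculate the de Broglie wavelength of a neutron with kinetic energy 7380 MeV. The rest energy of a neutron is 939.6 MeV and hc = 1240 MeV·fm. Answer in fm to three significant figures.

λ = 0.150 fm

Total energy E = KE + m₀c² = 7380 + 939.6 = 8319.6 MeV.
(pc)² = E² − (m₀c²)² = (8319.6)² − (939.6)² = 6.833 × 10⁷ MeV², so pc = 8266 MeV.
λ = hc/(pc) = 1240 MeV·fm / 8266 MeV = 0.150 fm.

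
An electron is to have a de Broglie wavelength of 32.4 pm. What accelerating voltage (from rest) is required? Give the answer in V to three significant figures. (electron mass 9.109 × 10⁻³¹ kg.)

V = 1430 V

p = h/λ = 6.626 × 10⁻³⁴ / 3.240 × 10⁻¹¹ = 2.045 × 10⁻²³ kg·m/s.
KE = p²/(2m) = 2.296 × 10⁻¹⁶ J.
V = KE/e = 2.296 × 10⁻¹⁶ / (1.602 × 10⁻¹⁹) = 1430 V.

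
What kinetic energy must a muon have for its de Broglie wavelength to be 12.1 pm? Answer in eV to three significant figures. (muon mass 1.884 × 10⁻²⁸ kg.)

KE = 49.7 eV

p = h/λ = 6.626 × 10⁻³⁴ / 1.210 × 10⁻¹¹ = 5.476 × 10⁻²³ kg·m/s.
KE = p²/(2m) = (5.476 × 10⁻²³)² / (2 × 1.884 × 10⁻²⁸) = 7.958 × 10⁻¹⁸ J = 49.7 eV.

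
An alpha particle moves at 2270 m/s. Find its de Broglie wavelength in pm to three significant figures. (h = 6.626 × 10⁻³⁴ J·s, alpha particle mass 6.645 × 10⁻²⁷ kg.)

λ = 43.9 pm

p = mv = 6.645 × 10⁻²⁷ × 2270 = 1.508 × 10⁻²³ kg·m/s.
λ = h/p = 6.626 × 10⁻³⁴ / 1.508 × 10⁻²³ = 4.39 × 10⁻¹¹ m = 43.9 pm.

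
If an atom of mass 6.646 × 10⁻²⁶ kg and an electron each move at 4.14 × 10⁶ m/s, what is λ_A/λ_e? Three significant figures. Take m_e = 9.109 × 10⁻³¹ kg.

At fixed v, p = mv so λ = h/(mv) ∝ 1/m.
λ_A/λ_e = m_e/m_A = 9.109 × 10⁻³¹/6.646 × 10⁻²⁶ = 1.37 × 10⁻⁵.

λ_A/λ_e = 1.37 × 10⁻⁵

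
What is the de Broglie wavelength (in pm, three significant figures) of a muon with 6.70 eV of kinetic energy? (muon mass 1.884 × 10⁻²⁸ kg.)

KE = 6.70 eV = 1.073 × 10⁻¹⁸ J.
p = √(2mKE) = √(2 × 1.884 × 10⁻²⁸ × 1.073 × 10⁻¹⁸) = 2.011 × 10⁻²³ kg·m/s.
λ = h/p = 6.626 × 10⁻³⁴ / 2.011 × 10⁻²³ = 3.29 × 10⁻¹¹ m = 32.9 pm.

λ = 32.9 pm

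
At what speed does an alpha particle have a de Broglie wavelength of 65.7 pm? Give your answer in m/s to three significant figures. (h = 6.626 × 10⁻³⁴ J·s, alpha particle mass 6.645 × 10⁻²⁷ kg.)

p = h/λ = 6.626 × 10⁻³⁴ / 6.570 × 10⁻¹¹ = 1.009 × 10⁻²³ kg·m/s.
v = p/m = 1.009 × 10⁻²³ / 6.645 × 10⁻²⁷ = 1.52 × 10³ m/s = 1520 m/s.

v = 1520 m/s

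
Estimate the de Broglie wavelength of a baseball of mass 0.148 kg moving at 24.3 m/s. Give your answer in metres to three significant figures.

p = mv = 0.148 × 24.3 = 3.596 kg·m/s.
λ = h/p = 6.626 × 10⁻³⁴ / 3.596 = 1.84 × 10⁻³⁴ m.

λ = 1.84 × 10⁻³⁴ m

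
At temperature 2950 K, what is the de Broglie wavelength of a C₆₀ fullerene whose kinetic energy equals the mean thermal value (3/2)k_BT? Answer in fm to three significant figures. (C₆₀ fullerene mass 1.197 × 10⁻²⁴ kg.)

KE = (3/2)k_BT = 1.5 × 1.381 × 10⁻²³ × 2950 = 6.111 × 10⁻²⁰ J.
p = √(2mKE) = √(2 × 1.197 × 10⁻²⁴ × 6.111 × 10⁻²⁰) = 3.825 × 10⁻²² kg·m/s.
λ = h/p = 1.73 × 10⁻¹² m = 1730 fm.

λ = 1730 fm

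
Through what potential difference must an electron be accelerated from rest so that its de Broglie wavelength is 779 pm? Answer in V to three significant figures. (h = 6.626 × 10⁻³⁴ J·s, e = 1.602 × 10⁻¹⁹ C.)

V = 2.48 V

p = h/λ = 6.626 × 10⁻³⁴ / 7.790 × 10⁻¹⁰ = 8.506 × 10⁻²⁵ kg·m/s.
KE = p²/(2m) = 3.971 × 10⁻¹⁹ J.
V = KE/e = 3.971 × 10⁻¹⁹ / (1.602 × 10⁻¹⁹) = 2.48 V.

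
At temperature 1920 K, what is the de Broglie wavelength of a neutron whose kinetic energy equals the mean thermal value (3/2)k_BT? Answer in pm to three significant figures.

λ = 57.4 pm

KE = (3/2)k_BT = 1.5 × 1.381 × 10⁻²³ × 1920 = 3.977 × 10⁻²⁰ J.
p = √(2mKE) = √(2 × 1.675 × 10⁻²⁷ × 3.977 × 10⁻²⁰) = 1.154 × 10⁻²³ kg·m/s.
λ = h/p = 5.74 × 10⁻¹¹ m = 57.4 pm.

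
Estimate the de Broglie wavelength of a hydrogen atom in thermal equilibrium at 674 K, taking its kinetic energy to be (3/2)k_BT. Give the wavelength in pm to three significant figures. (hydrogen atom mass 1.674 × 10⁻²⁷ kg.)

λ = 96.9 pm

KE = (3/2)k_BT = 1.5 × 1.381 × 10⁻²³ × 674 = 1.396 × 10⁻²⁰ J.
p = √(2mKE) = √(2 × 1.674 × 10⁻²⁷ × 1.396 × 10⁻²⁰) = 6.837 × 10⁻²⁴ kg·m/s.
λ = h/p = 9.69 × 10⁻¹¹ m = 96.9 pm.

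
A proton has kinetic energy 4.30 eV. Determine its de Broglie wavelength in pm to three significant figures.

λ = 13.8 pm

KE = 4.30 eV = 6.889 × 10⁻¹⁹ J.
p = √(2mKE) = √(2 × 1.673 × 10⁻²⁷ × 6.889 × 10⁻¹⁹) = 4.801 × 10⁻²³ kg·m/s.
λ = h/p = 6.626 × 10⁻³⁴ / 4.801 × 10⁻²³ = 1.38 × 10⁻¹¹ m = 13.8 pm.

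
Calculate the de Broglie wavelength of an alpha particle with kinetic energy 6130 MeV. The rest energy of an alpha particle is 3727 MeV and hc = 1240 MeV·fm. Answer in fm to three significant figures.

Total energy E = KE + m₀c² = 6130 + 3727 = 9857 MeV.
(pc)² = E² − (m₀c²)² = (9857)² − (3727)² = 8.327 × 10⁷ MeV², so pc = 9125 MeV.
λ = hc/(pc) = 1240 MeV·fm / 9125 MeV = 0.136 fm.

λ = 0.136 fm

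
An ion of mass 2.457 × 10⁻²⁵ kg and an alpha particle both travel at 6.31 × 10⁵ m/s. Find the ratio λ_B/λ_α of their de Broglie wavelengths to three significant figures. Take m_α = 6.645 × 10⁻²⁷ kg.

At fixed v, p = mv so λ = h/(mv) ∝ 1/m.
λ_B/λ_α = m_α/m_B = 6.645 × 10⁻²⁷/2.457 × 10⁻²⁵ = 0.0270.

λ_B/λ_α = 0.0270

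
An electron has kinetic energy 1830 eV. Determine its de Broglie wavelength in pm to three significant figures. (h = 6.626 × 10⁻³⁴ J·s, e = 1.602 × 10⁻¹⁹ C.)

λ = 28.7 pm

KE = 1830 eV = 2.932 × 10⁻¹⁶ J.
p = √(2mKE) = √(2 × 9.109 × 10⁻³¹ × 2.932 × 10⁻¹⁶) = 2.311 × 10⁻²³ kg·m/s.
λ = h/p = 6.626 × 10⁻³⁴ / 2.311 × 10⁻²³ = 2.87 × 10⁻¹¹ m = 28.7 pm.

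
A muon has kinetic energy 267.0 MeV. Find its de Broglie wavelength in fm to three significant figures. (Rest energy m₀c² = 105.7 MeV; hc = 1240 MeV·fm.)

λ = 3.47 fm

Total energy E = KE + m₀c² = 267.0 + 105.7 = 372.7 MeV.
(pc)² = E² − (m₀c²)² = (372.7)² − (105.7)² = 1.277 × 10⁵ MeV², so pc = 357.4 MeV.
λ = hc/(pc) = 1240 MeV·fm / 357.4 MeV = 3.47 fm.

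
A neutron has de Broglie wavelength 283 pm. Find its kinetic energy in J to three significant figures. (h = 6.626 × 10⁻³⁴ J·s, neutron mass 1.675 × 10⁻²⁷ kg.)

KE = 1.64 × 10⁻²¹ J

p = h/λ = 6.626 × 10⁻³⁴ / 2.830 × 10⁻¹⁰ = 2.341 × 10⁻²⁴ kg·m/s.
KE = p²/(2m) = (2.341 × 10⁻²⁴)² / (2 × 1.675 × 10⁻²⁷) = 1.636 × 10⁻²¹ J = 1.64 × 10⁻²¹ J.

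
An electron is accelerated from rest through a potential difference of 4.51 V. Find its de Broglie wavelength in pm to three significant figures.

λ = 578 pm

KE = eV = 1.602 × 10⁻¹⁹ × 4.510 = 7.225 × 10⁻¹⁹ J.
p = √(2mKE) = √(2 × 9.109 × 10⁻³¹ × 7.225 × 10⁻¹⁹) = 1.147 × 10⁻²⁴ kg·m/s.
λ = h/p = 6.626 × 10⁻³⁴ / 1.147 × 10⁻²⁴ = 5.78 × 10⁻¹⁰ m = 578 pm.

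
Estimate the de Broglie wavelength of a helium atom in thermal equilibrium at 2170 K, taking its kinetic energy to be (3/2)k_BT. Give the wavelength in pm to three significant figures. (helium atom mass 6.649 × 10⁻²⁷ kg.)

λ = 27.1 pm

KE = (3/2)k_BT = 1.5 × 1.381 × 10⁻²³ × 2170 = 4.495 × 10⁻²⁰ J.
p = √(2mKE) = √(2 × 6.649 × 10⁻²⁷ × 4.495 × 10⁻²⁰) = 2.445 × 10⁻²³ kg·m/s.
λ = h/p = 2.71 × 10⁻¹¹ m = 27.1 pm.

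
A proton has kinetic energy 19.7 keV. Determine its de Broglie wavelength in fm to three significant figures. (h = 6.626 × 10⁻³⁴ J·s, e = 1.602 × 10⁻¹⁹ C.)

λ = 204 fm

KE = 19.7 keV = 3.156 × 10⁻¹⁵ J.
p = √(2mKE) = √(2 × 1.673 × 10⁻²⁷ × 3.156 × 10⁻¹⁵) = 3.250 × 10⁻²¹ kg·m/s.
λ = h/p = 6.626 × 10⁻³⁴ / 3.250 × 10⁻²¹ = 2.04 × 10⁻¹³ m = 204 fm.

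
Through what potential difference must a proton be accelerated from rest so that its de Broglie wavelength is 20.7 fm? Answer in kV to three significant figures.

V = 1910 kV

p = h/λ = 6.626 × 10⁻³⁴ / 2.070 × 10⁻¹⁴ = 3.201 × 10⁻²⁰ kg·m/s.
KE = p²/(2m) = 3.062 × 10⁻¹³ J.
V = KE/e = 3.062 × 10⁻¹³ / (1.602 × 10⁻¹⁹) = 1910 kV.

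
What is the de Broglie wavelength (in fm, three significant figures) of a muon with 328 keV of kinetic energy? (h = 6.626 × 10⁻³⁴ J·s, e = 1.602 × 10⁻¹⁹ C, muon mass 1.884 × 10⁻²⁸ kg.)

KE = 328 keV = 5.255 × 10⁻¹⁴ J.
p = √(2mKE) = √(2 × 1.884 × 10⁻²⁸ × 5.255 × 10⁻¹⁴) = 4.450 × 10⁻²¹ kg·m/s.
λ = h/p = 6.626 × 10⁻³⁴ / 4.450 × 10⁻²¹ = 1.49 × 10⁻¹³ m = 149 fm.

λ = 149 fm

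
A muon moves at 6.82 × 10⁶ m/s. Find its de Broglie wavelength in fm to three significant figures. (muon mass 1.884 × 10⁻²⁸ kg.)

p = mv = 1.884 × 10⁻²⁸ × 6.82 × 10⁶ = 1.285 × 10⁻²¹ kg·m/s.
λ = h/p = 6.626 × 10⁻³⁴ / 1.285 × 10⁻²¹ = 5.16 × 10⁻¹³ m = 516 fm.

λ = 516 fm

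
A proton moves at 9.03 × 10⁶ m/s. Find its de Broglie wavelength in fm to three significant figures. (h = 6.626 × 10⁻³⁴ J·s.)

λ = 43.9 fm

p = mv = 1.673 × 10⁻²⁷ × 9.03 × 10⁶ = 1.511 × 10⁻²⁰ kg·m/s.
λ = h/p = 6.626 × 10⁻³⁴ / 1.511 × 10⁻²⁰ = 4.39 × 10⁻¹⁴ m = 43.9 fm.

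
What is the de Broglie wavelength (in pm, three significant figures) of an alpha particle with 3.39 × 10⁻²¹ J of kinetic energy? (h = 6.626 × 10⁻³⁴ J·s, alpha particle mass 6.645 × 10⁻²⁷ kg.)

λ = 98.7 pm

p = √(2mKE) = √(2 × 6.645 × 10⁻²⁷ × 3.390 × 10⁻²¹) = 6.712 × 10⁻²⁴ kg·m/s.
λ = h/p = 6.626 × 10⁻³⁴ / 6.712 × 10⁻²⁴ = 9.87 × 10⁻¹¹ m = 98.7 pm.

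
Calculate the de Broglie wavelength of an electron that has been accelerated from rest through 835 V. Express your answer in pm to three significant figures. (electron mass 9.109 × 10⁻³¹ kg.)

λ = 42.4 pm

KE = eV = 1.602 × 10⁻¹⁹ × 835.0 = 1.338 × 10⁻¹⁶ J.
p = √(2mKE) = √(2 × 9.109 × 10⁻³¹ × 1.338 × 10⁻¹⁶) = 1.561 × 10⁻²³ kg·m/s.
λ = h/p = 6.626 × 10⁻³⁴ / 1.561 × 10⁻²³ = 4.24 × 10⁻¹¹ m = 42.4 pm.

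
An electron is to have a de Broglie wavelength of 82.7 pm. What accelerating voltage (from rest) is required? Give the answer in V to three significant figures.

p = h/λ = 6.626 × 10⁻³⁴ / 8.270 × 10⁻¹¹ = 8.012 × 10⁻²⁴ kg·m/s.
KE = p²/(2m) = 3.524 × 10⁻¹⁷ J.
V = KE/e = 3.524 × 10⁻¹⁷ / (1.602 × 10⁻¹⁹) = 220 V.

V = 220 V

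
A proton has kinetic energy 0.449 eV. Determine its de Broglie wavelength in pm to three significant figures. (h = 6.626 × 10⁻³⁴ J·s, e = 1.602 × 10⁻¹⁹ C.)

λ = 42.7 pm

KE = 0.449 eV = 7.193 × 10⁻²⁰ J.
p = √(2mKE) = √(2 × 1.673 × 10⁻²⁷ × 7.193 × 10⁻²⁰) = 1.551 × 10⁻²³ kg·m/s.
λ = h/p = 6.626 × 10⁻³⁴ / 1.551 × 10⁻²³ = 4.27 × 10⁻¹¹ m = 42.7 pm.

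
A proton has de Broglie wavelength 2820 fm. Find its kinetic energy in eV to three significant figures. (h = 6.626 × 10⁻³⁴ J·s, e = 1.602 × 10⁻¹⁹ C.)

p = h/λ = 6.626 × 10⁻³⁴ / 2.820 × 10⁻¹² = 2.350 × 10⁻²² kg·m/s.
KE = p²/(2m) = (2.350 × 10⁻²²)² / (2 × 1.673 × 10⁻²⁷) = 1.650 × 10⁻¹⁷ J = 103 eV.

KE = 103 eV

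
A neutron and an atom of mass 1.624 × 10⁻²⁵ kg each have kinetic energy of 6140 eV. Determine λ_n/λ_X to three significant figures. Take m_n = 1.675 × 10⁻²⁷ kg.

At fixed KE, p = √(2mKE) so λ = h/p ∝ 1/√m.
λ_n/λ_X = √(m_X/m_n) = √(1.624 × 10⁻²⁵/1.675 × 10⁻²⁷) = √(96.96) = 9.85.

λ_n/λ_X = 9.85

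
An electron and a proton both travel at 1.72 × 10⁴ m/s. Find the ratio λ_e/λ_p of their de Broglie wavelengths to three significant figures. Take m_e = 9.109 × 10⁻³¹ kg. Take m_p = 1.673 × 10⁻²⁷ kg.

λ_e/λ_p = 1840

At fixed v, p = mv so λ = h/(mv) ∝ 1/m.
λ_e/λ_p = m_p/m_e = 1.673 × 10⁻²⁷/9.109 × 10⁻³¹ = 1840.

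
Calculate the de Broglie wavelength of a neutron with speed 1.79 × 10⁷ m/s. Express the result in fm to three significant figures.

λ = 22.1 fm

p = mv = 1.675 × 10⁻²⁷ × 1.79 × 10⁷ = 2.998 × 10⁻²⁰ kg·m/s.
λ = h/p = 6.626 × 10⁻³⁴ / 2.998 × 10⁻²⁰ = 2.21 × 10⁻¹⁴ m = 22.1 fm.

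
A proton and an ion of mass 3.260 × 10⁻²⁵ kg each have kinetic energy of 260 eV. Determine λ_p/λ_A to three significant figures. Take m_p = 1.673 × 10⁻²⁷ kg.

λ_p/λ_A = 14.0

At fixed KE, p = √(2mKE) so λ = h/p ∝ 1/√m.
λ_p/λ_A = √(m_A/m_p) = √(3.260 × 10⁻²⁵/1.673 × 10⁻²⁷) = √(194.9) = 14.0.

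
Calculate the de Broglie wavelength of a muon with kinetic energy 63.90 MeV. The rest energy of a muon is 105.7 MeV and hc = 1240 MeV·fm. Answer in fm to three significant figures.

Total energy E = KE + m₀c² = 63.90 + 105.7 = 169.60 MeV.
(pc)² = E² − (m₀c²)² = (169.60)² − (105.7)² = 1.759 × 10⁴ MeV², so pc = 132.6 MeV.
λ = hc/(pc) = 1240 MeV·fm / 132.6 MeV = 9.35 fm.

λ = 9.35 fm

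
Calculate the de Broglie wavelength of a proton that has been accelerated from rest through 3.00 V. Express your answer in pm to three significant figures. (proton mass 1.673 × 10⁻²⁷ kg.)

KE = eV = 1.602 × 10⁻¹⁹ × 3.000 = 4.806 × 10⁻¹⁹ J.
p = √(2mKE) = √(2 × 1.673 × 10⁻²⁷ × 4.806 × 10⁻¹⁹) = 4.010 × 10⁻²³ kg·m/s.
λ = h/p = 6.626 × 10⁻³⁴ / 4.010 × 10⁻²³ = 1.65 × 10⁻¹¹ m = 16.5 pm.

λ = 16.5 pm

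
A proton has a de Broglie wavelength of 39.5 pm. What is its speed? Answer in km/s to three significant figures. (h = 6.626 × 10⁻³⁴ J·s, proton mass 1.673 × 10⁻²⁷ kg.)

v = 10.0 km/s

p = h/λ = 6.626 × 10⁻³⁴ / 3.950 × 10⁻¹¹ = 1.677 × 10⁻²³ kg·m/s.
v = p/m = 1.677 × 10⁻²³ / 1.673 × 10⁻²⁷ = 1.00 × 10⁴ m/s = 10.0 km/s.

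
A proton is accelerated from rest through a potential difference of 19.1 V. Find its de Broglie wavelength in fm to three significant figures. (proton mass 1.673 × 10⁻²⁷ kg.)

KE = eV = 1.602 × 10⁻¹⁹ × 19.10 = 3.060 × 10⁻¹⁸ J.
p = √(2mKE) = √(2 × 1.673 × 10⁻²⁷ × 3.060 × 10⁻¹⁸) = 1.012 × 10⁻²² kg·m/s.
λ = h/p = 6.626 × 10⁻³⁴ / 1.012 × 10⁻²² = 6.55 × 10⁻¹² m = 6550 fm.

λ = 6550 fm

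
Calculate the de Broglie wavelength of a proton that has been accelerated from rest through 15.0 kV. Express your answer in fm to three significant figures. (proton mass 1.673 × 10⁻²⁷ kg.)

KE = eV = 1.602 × 10⁻¹⁹ × 1.500 × 10⁴ = 2.403 × 10⁻¹⁵ J.
p = √(2mKE) = √(2 × 1.673 × 10⁻²⁷ × 2.403 × 10⁻¹⁵) = 2.836 × 10⁻²¹ kg·m/s.
λ = h/p = 6.626 × 10⁻³⁴ / 2.836 × 10⁻²¹ = 2.34 × 10⁻¹³ m = 234 fm.

λ = 234 fm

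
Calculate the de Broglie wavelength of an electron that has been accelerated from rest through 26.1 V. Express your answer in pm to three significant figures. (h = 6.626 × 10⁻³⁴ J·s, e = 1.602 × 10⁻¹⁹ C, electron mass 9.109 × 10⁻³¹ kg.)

λ = 240 pm

KE = eV = 1.602 × 10⁻¹⁹ × 26.10 = 4.181 × 10⁻¹⁸ J.
p = √(2mKE) = √(2 × 9.109 × 10⁻³¹ × 4.181 × 10⁻¹⁸) = 2.760 × 10⁻²⁴ kg·m/s.
λ = h/p = 6.626 × 10⁻³⁴ / 2.760 × 10⁻²⁴ = 2.40 × 10⁻¹⁰ m = 240 pm.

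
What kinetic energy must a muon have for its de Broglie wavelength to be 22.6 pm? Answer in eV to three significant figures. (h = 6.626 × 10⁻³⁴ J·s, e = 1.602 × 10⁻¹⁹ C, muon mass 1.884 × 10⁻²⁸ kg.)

p = h/λ = 6.626 × 10⁻³⁴ / 2.260 × 10⁻¹¹ = 2.932 × 10⁻²³ kg·m/s.
KE = p²/(2m) = (2.932 × 10⁻²³)² / (2 × 1.884 × 10⁻²⁸) = 2.281 × 10⁻¹⁸ J = 14.2 eV.

KE = 14.2 eV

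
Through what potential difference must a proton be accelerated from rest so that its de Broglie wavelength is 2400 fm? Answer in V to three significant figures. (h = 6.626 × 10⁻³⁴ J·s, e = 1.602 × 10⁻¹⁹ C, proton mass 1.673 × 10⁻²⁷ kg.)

p = h/λ = 6.626 × 10⁻³⁴ / 2.400 × 10⁻¹² = 2.761 × 10⁻²² kg·m/s.
KE = p²/(2m) = 2.278 × 10⁻¹⁷ J.
V = KE/e = 2.278 × 10⁻¹⁷ / (1.602 × 10⁻¹⁹) = 142 V.

V = 142 V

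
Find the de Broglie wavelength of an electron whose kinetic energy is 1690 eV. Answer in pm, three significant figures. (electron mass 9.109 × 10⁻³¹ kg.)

λ = 29.8 pm

KE = 1690 eV = 2.707 × 10⁻¹⁶ J.
p = √(2mKE) = √(2 × 9.109 × 10⁻³¹ × 2.707 × 10⁻¹⁶) = 2.221 × 10⁻²³ kg·m/s.
λ = h/p = 6.626 × 10⁻³⁴ / 2.221 × 10⁻²³ = 2.98 × 10⁻¹¹ m = 29.8 pm.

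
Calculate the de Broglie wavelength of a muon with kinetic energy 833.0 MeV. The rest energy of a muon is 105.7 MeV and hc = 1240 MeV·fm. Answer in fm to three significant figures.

Total energy E = KE + m₀c² = 833.0 + 105.7 = 938.7 MeV.
(pc)² = E² − (m₀c²)² = (938.7)² − (105.7)² = 8.700 × 10⁵ MeV², so pc = 932.7 MeV.
λ = hc/(pc) = 1240 MeV·fm / 932.7 MeV = 1.33 fm.

λ = 1.33 fm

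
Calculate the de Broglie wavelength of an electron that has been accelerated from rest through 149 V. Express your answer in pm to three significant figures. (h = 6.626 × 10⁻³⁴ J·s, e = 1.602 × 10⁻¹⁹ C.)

λ = 100 pm

KE = eV = 1.602 × 10⁻¹⁹ × 149.0 = 2.387 × 10⁻¹⁷ J.
p = √(2mKE) = √(2 × 9.109 × 10⁻³¹ × 2.387 × 10⁻¹⁷) = 6.594 × 10⁻²⁴ kg·m/s.
λ = h/p = 6.626 × 10⁻³⁴ / 6.594 × 10⁻²⁴ = 1.00 × 10⁻¹⁰ m = 100 pm.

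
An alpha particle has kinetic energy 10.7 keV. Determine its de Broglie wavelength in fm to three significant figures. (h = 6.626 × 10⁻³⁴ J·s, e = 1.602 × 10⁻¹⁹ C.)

λ = 139 fm

KE = 10.7 keV = 1.714 × 10⁻¹⁵ J.
p = √(2mKE) = √(2 × 6.645 × 10⁻²⁷ × 1.714 × 10⁻¹⁵) = 4.773 × 10⁻²¹ kg·m/s.
λ = h/p = 6.626 × 10⁻³⁴ / 4.773 × 10⁻²¹ = 1.39 × 10⁻¹³ m = 139 fm.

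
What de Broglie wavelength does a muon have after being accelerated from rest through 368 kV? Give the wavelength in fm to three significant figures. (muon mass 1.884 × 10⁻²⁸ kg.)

λ = 141 fm

KE = eV = 1.602 × 10⁻¹⁹ × 3.680 × 10⁵ = 5.895 × 10⁻¹⁴ J.
p = √(2mKE) = √(2 × 1.884 × 10⁻²⁸ × 5.895 × 10⁻¹⁴) = 4.713 × 10⁻²¹ kg·m/s.
λ = h/p = 6.626 × 10⁻³⁴ / 4.713 × 10⁻²¹ = 1.41 × 10⁻¹³ m = 141 fm.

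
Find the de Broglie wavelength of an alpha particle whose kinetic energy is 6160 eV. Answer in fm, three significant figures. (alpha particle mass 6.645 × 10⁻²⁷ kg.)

KE = 6160 eV = 9.868 × 10⁻¹⁶ J.
p = √(2mKE) = √(2 × 6.645 × 10⁻²⁷ × 9.868 × 10⁻¹⁶) = 3.621 × 10⁻²¹ kg·m/s.
λ = h/p = 6.626 × 10⁻³⁴ / 3.621 × 10⁻²¹ = 1.83 × 10⁻¹³ m = 183 fm.

λ = 183 fm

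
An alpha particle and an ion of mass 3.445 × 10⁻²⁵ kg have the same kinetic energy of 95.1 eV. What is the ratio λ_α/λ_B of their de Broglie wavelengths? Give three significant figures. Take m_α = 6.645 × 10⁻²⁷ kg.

λ_α/λ_B = 7.20

At fixed KE, p = √(2mKE) so λ = h/p ∝ 1/√m.
λ_α/λ_B = √(m_B/m_α) = √(3.445 × 10⁻²⁵/6.645 × 10⁻²⁷) = √(51.84) = 7.20.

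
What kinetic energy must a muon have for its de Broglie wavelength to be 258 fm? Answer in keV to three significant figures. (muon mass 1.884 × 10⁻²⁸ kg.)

KE = 109 keV

p = h/λ = 6.626 × 10⁻³⁴ / 2.580 × 10⁻¹³ = 2.568 × 10⁻²¹ kg·m/s.
KE = p²/(2m) = (2.568 × 10⁻²¹)² / (2 × 1.884 × 10⁻²⁸) = 1.750 × 10⁻¹⁴ J = 109 keV.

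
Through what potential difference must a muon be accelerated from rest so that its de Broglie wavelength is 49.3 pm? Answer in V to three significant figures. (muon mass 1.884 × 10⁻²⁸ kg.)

p = h/λ = 6.626 × 10⁻³⁴ / 4.930 × 10⁻¹¹ = 1.344 × 10⁻²³ kg·m/s.
KE = p²/(2m) = 4.794 × 10⁻¹⁹ J.
V = KE/e = 4.794 × 10⁻¹⁹ / (1.602 × 10⁻¹⁹) = 2.99 V.

V = 2.99 V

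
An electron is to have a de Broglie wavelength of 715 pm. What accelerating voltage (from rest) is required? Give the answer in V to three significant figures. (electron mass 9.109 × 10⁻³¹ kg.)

p = h/λ = 6.626 × 10⁻³⁴ / 7.150 × 10⁻¹⁰ = 9.267 × 10⁻²⁵ kg·m/s.
KE = p²/(2m) = 4.714 × 10⁻¹⁹ J.
V = KE/e = 4.714 × 10⁻¹⁹ / (1.602 × 10⁻¹⁹) = 2.94 V.

V = 2.94 V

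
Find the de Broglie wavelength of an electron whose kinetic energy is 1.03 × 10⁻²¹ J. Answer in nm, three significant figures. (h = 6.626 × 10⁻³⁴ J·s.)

λ = 15.3 nm

p = √(2mKE) = √(2 × 9.109 × 10⁻³¹ × 1.030 × 10⁻²¹) = 4.332 × 10⁻²⁶ kg·m/s.
λ = h/p = 6.626 × 10⁻³⁴ / 4.332 × 10⁻²⁶ = 1.53 × 10⁻⁸ m = 15.3 nm.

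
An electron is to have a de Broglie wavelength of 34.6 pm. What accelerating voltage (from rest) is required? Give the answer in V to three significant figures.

p = h/λ = 6.626 × 10⁻³⁴ / 3.460 × 10⁻¹¹ = 1.915 × 10⁻²³ kg·m/s.
KE = p²/(2m) = 2.013 × 10⁻¹⁶ J.
V = KE/e = 2.013 × 10⁻¹⁶ / (1.602 × 10⁻¹⁹) = 1260 V.

V = 1260 V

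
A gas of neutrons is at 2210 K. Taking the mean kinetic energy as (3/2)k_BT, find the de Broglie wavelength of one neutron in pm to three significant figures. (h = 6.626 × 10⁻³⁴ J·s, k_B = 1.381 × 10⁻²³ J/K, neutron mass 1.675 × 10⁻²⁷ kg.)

λ = 53.5 pm

KE = (3/2)k_BT = 1.5 × 1.381 × 10⁻²³ × 2210 = 4.578 × 10⁻²⁰ J.
p = √(2mKE) = √(2 × 1.675 × 10⁻²⁷ × 4.578 × 10⁻²⁰) = 1.238 × 10⁻²³ kg·m/s.
λ = h/p = 5.35 × 10⁻¹¹ m = 53.5 pm.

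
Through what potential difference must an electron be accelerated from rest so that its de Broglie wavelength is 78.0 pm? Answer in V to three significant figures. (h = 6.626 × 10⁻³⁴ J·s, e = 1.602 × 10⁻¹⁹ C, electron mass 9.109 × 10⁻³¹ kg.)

V = 247 V

p = h/λ = 6.626 × 10⁻³⁴ / 7.800 × 10⁻¹¹ = 8.495 × 10⁻²⁴ kg·m/s.
KE = p²/(2m) = 3.961 × 10⁻¹⁷ J.
V = KE/e = 3.961 × 10⁻¹⁷ / (1.602 × 10⁻¹⁹) = 247 V.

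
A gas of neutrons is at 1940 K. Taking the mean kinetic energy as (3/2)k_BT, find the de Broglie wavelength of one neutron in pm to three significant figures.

λ = 57.1 pm

KE = (3/2)k_BT = 1.5 × 1.381 × 10⁻²³ × 1940 = 4.019 × 10⁻²⁰ J.
p = √(2mKE) = √(2 × 1.675 × 10⁻²⁷ × 4.019 × 10⁻²⁰) = 1.160 × 10⁻²³ kg·m/s.
λ = h/p = 5.71 × 10⁻¹¹ m = 57.1 pm.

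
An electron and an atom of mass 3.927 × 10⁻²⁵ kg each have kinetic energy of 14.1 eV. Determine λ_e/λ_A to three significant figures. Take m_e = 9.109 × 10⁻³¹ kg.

At fixed KE, p = √(2mKE) so λ = h/p ∝ 1/√m.
λ_e/λ_A = √(m_A/m_e) = √(3.927 × 10⁻²⁵/9.109 × 10⁻³¹) = √(4.311 × 10⁵) = 657.

λ_e/λ_A = 657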